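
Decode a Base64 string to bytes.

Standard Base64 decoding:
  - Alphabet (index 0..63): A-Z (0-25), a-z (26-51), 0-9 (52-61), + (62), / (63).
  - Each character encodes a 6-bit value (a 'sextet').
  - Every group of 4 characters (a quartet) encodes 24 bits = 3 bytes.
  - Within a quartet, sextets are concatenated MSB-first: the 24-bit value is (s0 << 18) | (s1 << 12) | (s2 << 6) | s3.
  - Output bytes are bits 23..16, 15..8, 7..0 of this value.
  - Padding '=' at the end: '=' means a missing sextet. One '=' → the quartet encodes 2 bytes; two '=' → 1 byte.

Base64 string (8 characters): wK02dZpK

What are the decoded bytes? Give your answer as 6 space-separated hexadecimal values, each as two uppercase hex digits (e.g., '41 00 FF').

After char 0 ('w'=48): chars_in_quartet=1 acc=0x30 bytes_emitted=0
After char 1 ('K'=10): chars_in_quartet=2 acc=0xC0A bytes_emitted=0
After char 2 ('0'=52): chars_in_quartet=3 acc=0x302B4 bytes_emitted=0
After char 3 ('2'=54): chars_in_quartet=4 acc=0xC0AD36 -> emit C0 AD 36, reset; bytes_emitted=3
After char 4 ('d'=29): chars_in_quartet=1 acc=0x1D bytes_emitted=3
After char 5 ('Z'=25): chars_in_quartet=2 acc=0x759 bytes_emitted=3
After char 6 ('p'=41): chars_in_quartet=3 acc=0x1D669 bytes_emitted=3
After char 7 ('K'=10): chars_in_quartet=4 acc=0x759A4A -> emit 75 9A 4A, reset; bytes_emitted=6

Answer: C0 AD 36 75 9A 4A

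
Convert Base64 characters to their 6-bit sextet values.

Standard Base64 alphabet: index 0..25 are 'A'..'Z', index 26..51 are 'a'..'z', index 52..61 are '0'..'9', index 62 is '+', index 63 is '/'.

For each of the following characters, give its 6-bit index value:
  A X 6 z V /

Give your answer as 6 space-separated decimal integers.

'A': A..Z range, ord('A') − ord('A') = 0
'X': A..Z range, ord('X') − ord('A') = 23
'6': 0..9 range, 52 + ord('6') − ord('0') = 58
'z': a..z range, 26 + ord('z') − ord('a') = 51
'V': A..Z range, ord('V') − ord('A') = 21
'/': index 63

Answer: 0 23 58 51 21 63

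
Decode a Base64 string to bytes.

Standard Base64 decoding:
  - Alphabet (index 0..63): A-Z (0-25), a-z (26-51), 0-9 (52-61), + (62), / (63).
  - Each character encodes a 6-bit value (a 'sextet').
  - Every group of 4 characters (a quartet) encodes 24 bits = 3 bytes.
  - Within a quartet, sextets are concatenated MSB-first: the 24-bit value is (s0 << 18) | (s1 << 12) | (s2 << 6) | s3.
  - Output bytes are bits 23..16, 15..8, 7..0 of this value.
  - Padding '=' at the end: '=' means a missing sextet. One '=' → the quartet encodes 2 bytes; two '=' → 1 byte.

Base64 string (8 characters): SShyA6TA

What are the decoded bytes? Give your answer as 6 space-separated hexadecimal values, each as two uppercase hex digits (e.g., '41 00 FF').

Answer: 49 28 72 03 A4 C0

Derivation:
After char 0 ('S'=18): chars_in_quartet=1 acc=0x12 bytes_emitted=0
After char 1 ('S'=18): chars_in_quartet=2 acc=0x492 bytes_emitted=0
After char 2 ('h'=33): chars_in_quartet=3 acc=0x124A1 bytes_emitted=0
After char 3 ('y'=50): chars_in_quartet=4 acc=0x492872 -> emit 49 28 72, reset; bytes_emitted=3
After char 4 ('A'=0): chars_in_quartet=1 acc=0x0 bytes_emitted=3
After char 5 ('6'=58): chars_in_quartet=2 acc=0x3A bytes_emitted=3
After char 6 ('T'=19): chars_in_quartet=3 acc=0xE93 bytes_emitted=3
After char 7 ('A'=0): chars_in_quartet=4 acc=0x3A4C0 -> emit 03 A4 C0, reset; bytes_emitted=6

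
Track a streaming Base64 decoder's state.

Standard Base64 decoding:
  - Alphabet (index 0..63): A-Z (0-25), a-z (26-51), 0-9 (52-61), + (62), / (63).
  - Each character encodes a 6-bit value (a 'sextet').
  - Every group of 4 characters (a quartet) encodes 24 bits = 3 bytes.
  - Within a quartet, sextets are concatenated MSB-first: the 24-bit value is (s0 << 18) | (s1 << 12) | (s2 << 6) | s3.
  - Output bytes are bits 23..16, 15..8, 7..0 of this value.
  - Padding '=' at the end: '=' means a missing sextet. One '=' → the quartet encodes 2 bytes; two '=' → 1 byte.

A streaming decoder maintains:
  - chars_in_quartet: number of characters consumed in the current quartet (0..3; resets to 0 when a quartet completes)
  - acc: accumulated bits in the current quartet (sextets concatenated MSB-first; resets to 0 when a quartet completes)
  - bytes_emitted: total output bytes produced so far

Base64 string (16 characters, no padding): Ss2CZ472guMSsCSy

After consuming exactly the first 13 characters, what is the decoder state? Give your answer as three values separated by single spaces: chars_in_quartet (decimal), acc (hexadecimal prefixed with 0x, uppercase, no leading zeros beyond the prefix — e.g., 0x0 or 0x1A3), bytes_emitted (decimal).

After char 0 ('S'=18): chars_in_quartet=1 acc=0x12 bytes_emitted=0
After char 1 ('s'=44): chars_in_quartet=2 acc=0x4AC bytes_emitted=0
After char 2 ('2'=54): chars_in_quartet=3 acc=0x12B36 bytes_emitted=0
After char 3 ('C'=2): chars_in_quartet=4 acc=0x4ACD82 -> emit 4A CD 82, reset; bytes_emitted=3
After char 4 ('Z'=25): chars_in_quartet=1 acc=0x19 bytes_emitted=3
After char 5 ('4'=56): chars_in_quartet=2 acc=0x678 bytes_emitted=3
After char 6 ('7'=59): chars_in_quartet=3 acc=0x19E3B bytes_emitted=3
After char 7 ('2'=54): chars_in_quartet=4 acc=0x678EF6 -> emit 67 8E F6, reset; bytes_emitted=6
After char 8 ('g'=32): chars_in_quartet=1 acc=0x20 bytes_emitted=6
After char 9 ('u'=46): chars_in_quartet=2 acc=0x82E bytes_emitted=6
After char 10 ('M'=12): chars_in_quartet=3 acc=0x20B8C bytes_emitted=6
After char 11 ('S'=18): chars_in_quartet=4 acc=0x82E312 -> emit 82 E3 12, reset; bytes_emitted=9
After char 12 ('s'=44): chars_in_quartet=1 acc=0x2C bytes_emitted=9

Answer: 1 0x2C 9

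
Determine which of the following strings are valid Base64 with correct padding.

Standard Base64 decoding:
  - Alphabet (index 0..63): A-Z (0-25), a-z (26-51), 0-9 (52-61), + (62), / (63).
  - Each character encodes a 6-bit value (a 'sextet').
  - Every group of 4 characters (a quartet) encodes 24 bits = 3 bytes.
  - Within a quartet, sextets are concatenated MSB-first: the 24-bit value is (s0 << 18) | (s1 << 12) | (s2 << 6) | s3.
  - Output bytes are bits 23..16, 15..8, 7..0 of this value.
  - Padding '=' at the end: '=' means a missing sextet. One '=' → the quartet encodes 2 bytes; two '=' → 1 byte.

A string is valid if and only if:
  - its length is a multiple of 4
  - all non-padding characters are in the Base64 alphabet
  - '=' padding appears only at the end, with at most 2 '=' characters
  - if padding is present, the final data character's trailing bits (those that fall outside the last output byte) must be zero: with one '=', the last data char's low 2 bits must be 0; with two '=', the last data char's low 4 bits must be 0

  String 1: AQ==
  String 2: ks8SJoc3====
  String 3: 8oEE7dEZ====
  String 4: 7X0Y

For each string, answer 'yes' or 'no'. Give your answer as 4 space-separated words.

String 1: 'AQ==' → valid
String 2: 'ks8SJoc3====' → invalid (4 pad chars (max 2))
String 3: '8oEE7dEZ====' → invalid (4 pad chars (max 2))
String 4: '7X0Y' → valid

Answer: yes no no yes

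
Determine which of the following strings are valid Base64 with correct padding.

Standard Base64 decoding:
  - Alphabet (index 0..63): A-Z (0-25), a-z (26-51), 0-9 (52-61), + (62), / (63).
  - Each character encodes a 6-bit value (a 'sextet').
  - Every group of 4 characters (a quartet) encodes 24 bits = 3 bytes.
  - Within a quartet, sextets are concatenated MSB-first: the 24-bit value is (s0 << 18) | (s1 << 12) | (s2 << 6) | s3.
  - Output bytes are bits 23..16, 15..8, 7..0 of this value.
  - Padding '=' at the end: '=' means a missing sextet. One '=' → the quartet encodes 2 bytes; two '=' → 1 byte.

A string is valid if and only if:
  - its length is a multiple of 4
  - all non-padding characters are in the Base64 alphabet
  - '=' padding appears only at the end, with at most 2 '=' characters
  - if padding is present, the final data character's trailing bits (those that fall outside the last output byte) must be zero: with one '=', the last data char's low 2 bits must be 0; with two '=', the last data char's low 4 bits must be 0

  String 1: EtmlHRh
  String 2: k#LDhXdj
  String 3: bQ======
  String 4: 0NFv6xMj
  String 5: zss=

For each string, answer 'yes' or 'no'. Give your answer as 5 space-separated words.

Answer: no no no yes yes

Derivation:
String 1: 'EtmlHRh' → invalid (len=7 not mult of 4)
String 2: 'k#LDhXdj' → invalid (bad char(s): ['#'])
String 3: 'bQ======' → invalid (6 pad chars (max 2))
String 4: '0NFv6xMj' → valid
String 5: 'zss=' → valid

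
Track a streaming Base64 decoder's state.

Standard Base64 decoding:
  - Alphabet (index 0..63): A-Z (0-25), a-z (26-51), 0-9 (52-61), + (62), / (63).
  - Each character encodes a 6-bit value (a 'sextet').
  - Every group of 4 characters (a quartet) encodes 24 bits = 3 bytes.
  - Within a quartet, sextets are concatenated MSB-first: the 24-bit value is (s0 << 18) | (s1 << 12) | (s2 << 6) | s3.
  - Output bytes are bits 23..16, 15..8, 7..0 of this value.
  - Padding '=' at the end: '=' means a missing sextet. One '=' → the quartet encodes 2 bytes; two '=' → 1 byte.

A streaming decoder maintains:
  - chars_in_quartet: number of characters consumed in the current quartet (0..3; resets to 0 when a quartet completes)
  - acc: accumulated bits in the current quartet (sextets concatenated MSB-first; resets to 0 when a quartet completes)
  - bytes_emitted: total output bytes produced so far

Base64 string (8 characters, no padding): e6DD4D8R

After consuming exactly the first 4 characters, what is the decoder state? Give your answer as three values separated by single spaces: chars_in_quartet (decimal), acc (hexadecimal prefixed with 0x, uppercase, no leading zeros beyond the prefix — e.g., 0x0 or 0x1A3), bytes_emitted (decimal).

After char 0 ('e'=30): chars_in_quartet=1 acc=0x1E bytes_emitted=0
After char 1 ('6'=58): chars_in_quartet=2 acc=0x7BA bytes_emitted=0
After char 2 ('D'=3): chars_in_quartet=3 acc=0x1EE83 bytes_emitted=0
After char 3 ('D'=3): chars_in_quartet=4 acc=0x7BA0C3 -> emit 7B A0 C3, reset; bytes_emitted=3

Answer: 0 0x0 3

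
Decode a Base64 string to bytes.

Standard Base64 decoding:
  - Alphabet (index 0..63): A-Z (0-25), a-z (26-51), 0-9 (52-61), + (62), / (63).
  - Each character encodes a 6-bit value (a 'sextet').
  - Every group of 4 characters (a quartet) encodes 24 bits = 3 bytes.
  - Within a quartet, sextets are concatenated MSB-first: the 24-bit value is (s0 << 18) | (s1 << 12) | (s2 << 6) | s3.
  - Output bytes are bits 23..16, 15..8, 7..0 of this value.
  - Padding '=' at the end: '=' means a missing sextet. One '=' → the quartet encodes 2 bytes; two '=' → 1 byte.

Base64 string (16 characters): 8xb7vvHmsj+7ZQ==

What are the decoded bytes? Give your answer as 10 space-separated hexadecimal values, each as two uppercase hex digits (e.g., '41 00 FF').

Answer: F3 16 FB BE F1 E6 B2 3F BB 65

Derivation:
After char 0 ('8'=60): chars_in_quartet=1 acc=0x3C bytes_emitted=0
After char 1 ('x'=49): chars_in_quartet=2 acc=0xF31 bytes_emitted=0
After char 2 ('b'=27): chars_in_quartet=3 acc=0x3CC5B bytes_emitted=0
After char 3 ('7'=59): chars_in_quartet=4 acc=0xF316FB -> emit F3 16 FB, reset; bytes_emitted=3
After char 4 ('v'=47): chars_in_quartet=1 acc=0x2F bytes_emitted=3
After char 5 ('v'=47): chars_in_quartet=2 acc=0xBEF bytes_emitted=3
After char 6 ('H'=7): chars_in_quartet=3 acc=0x2FBC7 bytes_emitted=3
After char 7 ('m'=38): chars_in_quartet=4 acc=0xBEF1E6 -> emit BE F1 E6, reset; bytes_emitted=6
After char 8 ('s'=44): chars_in_quartet=1 acc=0x2C bytes_emitted=6
After char 9 ('j'=35): chars_in_quartet=2 acc=0xB23 bytes_emitted=6
After char 10 ('+'=62): chars_in_quartet=3 acc=0x2C8FE bytes_emitted=6
After char 11 ('7'=59): chars_in_quartet=4 acc=0xB23FBB -> emit B2 3F BB, reset; bytes_emitted=9
After char 12 ('Z'=25): chars_in_quartet=1 acc=0x19 bytes_emitted=9
After char 13 ('Q'=16): chars_in_quartet=2 acc=0x650 bytes_emitted=9
Padding '==': partial quartet acc=0x650 -> emit 65; bytes_emitted=10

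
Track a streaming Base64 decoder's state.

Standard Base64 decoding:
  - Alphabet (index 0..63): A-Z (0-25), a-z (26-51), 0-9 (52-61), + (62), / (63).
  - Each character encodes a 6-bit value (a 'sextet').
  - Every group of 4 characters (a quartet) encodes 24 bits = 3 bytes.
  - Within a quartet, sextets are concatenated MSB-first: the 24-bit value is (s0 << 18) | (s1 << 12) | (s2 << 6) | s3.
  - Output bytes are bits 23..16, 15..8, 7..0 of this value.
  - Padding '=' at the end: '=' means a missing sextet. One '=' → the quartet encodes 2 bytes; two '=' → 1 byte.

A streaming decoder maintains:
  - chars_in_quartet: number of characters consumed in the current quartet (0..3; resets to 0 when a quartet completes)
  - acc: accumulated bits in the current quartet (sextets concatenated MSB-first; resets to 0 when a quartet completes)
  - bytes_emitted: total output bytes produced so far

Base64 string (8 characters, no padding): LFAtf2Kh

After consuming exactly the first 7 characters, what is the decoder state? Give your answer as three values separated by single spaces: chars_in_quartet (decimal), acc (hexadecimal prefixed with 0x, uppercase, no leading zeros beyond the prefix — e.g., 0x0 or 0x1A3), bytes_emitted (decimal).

After char 0 ('L'=11): chars_in_quartet=1 acc=0xB bytes_emitted=0
After char 1 ('F'=5): chars_in_quartet=2 acc=0x2C5 bytes_emitted=0
After char 2 ('A'=0): chars_in_quartet=3 acc=0xB140 bytes_emitted=0
After char 3 ('t'=45): chars_in_quartet=4 acc=0x2C502D -> emit 2C 50 2D, reset; bytes_emitted=3
After char 4 ('f'=31): chars_in_quartet=1 acc=0x1F bytes_emitted=3
After char 5 ('2'=54): chars_in_quartet=2 acc=0x7F6 bytes_emitted=3
After char 6 ('K'=10): chars_in_quartet=3 acc=0x1FD8A bytes_emitted=3

Answer: 3 0x1FD8A 3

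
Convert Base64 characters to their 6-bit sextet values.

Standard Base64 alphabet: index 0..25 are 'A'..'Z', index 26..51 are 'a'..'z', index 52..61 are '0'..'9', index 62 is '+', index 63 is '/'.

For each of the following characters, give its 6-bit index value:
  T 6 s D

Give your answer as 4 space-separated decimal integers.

'T': A..Z range, ord('T') − ord('A') = 19
'6': 0..9 range, 52 + ord('6') − ord('0') = 58
's': a..z range, 26 + ord('s') − ord('a') = 44
'D': A..Z range, ord('D') − ord('A') = 3

Answer: 19 58 44 3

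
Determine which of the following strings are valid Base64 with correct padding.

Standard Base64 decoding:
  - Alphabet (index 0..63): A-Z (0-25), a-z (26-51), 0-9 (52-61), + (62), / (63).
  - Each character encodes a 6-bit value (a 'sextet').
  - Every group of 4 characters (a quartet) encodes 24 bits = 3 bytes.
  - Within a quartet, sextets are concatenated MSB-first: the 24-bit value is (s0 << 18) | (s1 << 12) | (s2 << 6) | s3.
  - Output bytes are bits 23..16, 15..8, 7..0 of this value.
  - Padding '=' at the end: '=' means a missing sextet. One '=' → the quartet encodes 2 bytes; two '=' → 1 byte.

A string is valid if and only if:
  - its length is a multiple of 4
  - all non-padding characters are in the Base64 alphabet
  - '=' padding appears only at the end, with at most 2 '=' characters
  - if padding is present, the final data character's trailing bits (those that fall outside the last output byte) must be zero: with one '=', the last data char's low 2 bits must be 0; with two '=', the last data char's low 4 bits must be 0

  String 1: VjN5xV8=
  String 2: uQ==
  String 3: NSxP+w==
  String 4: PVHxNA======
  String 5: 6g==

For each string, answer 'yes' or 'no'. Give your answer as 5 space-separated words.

String 1: 'VjN5xV8=' → valid
String 2: 'uQ==' → valid
String 3: 'NSxP+w==' → valid
String 4: 'PVHxNA======' → invalid (6 pad chars (max 2))
String 5: '6g==' → valid

Answer: yes yes yes no yes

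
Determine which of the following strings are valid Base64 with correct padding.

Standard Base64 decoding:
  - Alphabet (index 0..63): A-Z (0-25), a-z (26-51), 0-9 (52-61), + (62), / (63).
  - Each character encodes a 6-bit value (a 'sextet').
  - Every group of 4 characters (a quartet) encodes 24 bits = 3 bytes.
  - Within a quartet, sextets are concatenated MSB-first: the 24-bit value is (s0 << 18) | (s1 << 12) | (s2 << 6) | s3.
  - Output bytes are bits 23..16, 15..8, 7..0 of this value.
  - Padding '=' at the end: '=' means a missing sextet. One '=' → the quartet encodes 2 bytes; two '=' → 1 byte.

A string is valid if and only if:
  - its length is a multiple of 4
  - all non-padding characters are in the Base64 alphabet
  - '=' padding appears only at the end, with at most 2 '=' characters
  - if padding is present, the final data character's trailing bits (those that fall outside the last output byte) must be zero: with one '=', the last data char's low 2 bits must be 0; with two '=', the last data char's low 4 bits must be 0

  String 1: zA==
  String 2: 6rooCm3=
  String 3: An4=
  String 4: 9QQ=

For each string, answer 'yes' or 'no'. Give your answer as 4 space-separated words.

Answer: yes no yes yes

Derivation:
String 1: 'zA==' → valid
String 2: '6rooCm3=' → invalid (bad trailing bits)
String 3: 'An4=' → valid
String 4: '9QQ=' → valid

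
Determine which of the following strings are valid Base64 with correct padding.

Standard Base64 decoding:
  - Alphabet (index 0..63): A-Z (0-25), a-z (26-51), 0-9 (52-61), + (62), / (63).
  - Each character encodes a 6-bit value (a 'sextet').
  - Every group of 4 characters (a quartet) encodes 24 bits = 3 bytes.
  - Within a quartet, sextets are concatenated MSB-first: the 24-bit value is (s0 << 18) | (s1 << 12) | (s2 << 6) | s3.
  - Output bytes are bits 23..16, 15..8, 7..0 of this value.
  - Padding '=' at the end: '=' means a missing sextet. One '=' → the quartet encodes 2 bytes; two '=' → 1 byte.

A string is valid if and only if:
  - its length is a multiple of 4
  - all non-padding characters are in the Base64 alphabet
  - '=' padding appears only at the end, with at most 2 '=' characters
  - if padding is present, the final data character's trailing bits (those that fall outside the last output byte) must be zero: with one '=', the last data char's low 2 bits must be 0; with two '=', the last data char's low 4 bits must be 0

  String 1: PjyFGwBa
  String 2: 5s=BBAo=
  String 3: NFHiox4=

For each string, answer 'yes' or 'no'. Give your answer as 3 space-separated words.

String 1: 'PjyFGwBa' → valid
String 2: '5s=BBAo=' → invalid (bad char(s): ['=']; '=' in middle)
String 3: 'NFHiox4=' → valid

Answer: yes no yes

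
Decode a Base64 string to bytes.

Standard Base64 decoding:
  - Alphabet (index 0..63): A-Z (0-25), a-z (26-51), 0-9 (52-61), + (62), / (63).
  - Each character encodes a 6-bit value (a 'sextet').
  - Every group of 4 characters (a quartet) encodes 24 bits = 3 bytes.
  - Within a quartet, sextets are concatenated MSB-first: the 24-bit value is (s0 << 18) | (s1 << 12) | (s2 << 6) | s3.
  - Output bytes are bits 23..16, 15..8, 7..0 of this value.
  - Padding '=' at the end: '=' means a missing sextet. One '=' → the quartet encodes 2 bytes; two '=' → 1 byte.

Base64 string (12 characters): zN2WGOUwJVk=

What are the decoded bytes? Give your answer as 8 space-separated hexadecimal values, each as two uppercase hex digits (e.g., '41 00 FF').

After char 0 ('z'=51): chars_in_quartet=1 acc=0x33 bytes_emitted=0
After char 1 ('N'=13): chars_in_quartet=2 acc=0xCCD bytes_emitted=0
After char 2 ('2'=54): chars_in_quartet=3 acc=0x33376 bytes_emitted=0
After char 3 ('W'=22): chars_in_quartet=4 acc=0xCCDD96 -> emit CC DD 96, reset; bytes_emitted=3
After char 4 ('G'=6): chars_in_quartet=1 acc=0x6 bytes_emitted=3
After char 5 ('O'=14): chars_in_quartet=2 acc=0x18E bytes_emitted=3
After char 6 ('U'=20): chars_in_quartet=3 acc=0x6394 bytes_emitted=3
After char 7 ('w'=48): chars_in_quartet=4 acc=0x18E530 -> emit 18 E5 30, reset; bytes_emitted=6
After char 8 ('J'=9): chars_in_quartet=1 acc=0x9 bytes_emitted=6
After char 9 ('V'=21): chars_in_quartet=2 acc=0x255 bytes_emitted=6
After char 10 ('k'=36): chars_in_quartet=3 acc=0x9564 bytes_emitted=6
Padding '=': partial quartet acc=0x9564 -> emit 25 59; bytes_emitted=8

Answer: CC DD 96 18 E5 30 25 59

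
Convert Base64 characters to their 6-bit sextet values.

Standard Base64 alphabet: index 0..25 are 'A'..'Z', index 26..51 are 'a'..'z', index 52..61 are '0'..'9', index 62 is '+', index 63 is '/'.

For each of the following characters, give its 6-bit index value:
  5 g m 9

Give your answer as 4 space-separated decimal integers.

Answer: 57 32 38 61

Derivation:
'5': 0..9 range, 52 + ord('5') − ord('0') = 57
'g': a..z range, 26 + ord('g') − ord('a') = 32
'm': a..z range, 26 + ord('m') − ord('a') = 38
'9': 0..9 range, 52 + ord('9') − ord('0') = 61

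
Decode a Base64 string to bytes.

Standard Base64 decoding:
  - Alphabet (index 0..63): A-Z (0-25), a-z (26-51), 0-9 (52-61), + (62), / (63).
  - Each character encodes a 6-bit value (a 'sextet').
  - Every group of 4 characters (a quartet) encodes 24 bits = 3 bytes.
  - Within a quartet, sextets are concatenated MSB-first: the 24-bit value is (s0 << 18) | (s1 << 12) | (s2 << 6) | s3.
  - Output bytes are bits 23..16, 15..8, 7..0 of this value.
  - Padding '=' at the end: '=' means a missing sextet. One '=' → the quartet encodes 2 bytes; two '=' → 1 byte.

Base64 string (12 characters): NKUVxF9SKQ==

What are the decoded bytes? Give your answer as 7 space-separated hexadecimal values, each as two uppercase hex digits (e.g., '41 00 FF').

After char 0 ('N'=13): chars_in_quartet=1 acc=0xD bytes_emitted=0
After char 1 ('K'=10): chars_in_quartet=2 acc=0x34A bytes_emitted=0
After char 2 ('U'=20): chars_in_quartet=3 acc=0xD294 bytes_emitted=0
After char 3 ('V'=21): chars_in_quartet=4 acc=0x34A515 -> emit 34 A5 15, reset; bytes_emitted=3
After char 4 ('x'=49): chars_in_quartet=1 acc=0x31 bytes_emitted=3
After char 5 ('F'=5): chars_in_quartet=2 acc=0xC45 bytes_emitted=3
After char 6 ('9'=61): chars_in_quartet=3 acc=0x3117D bytes_emitted=3
After char 7 ('S'=18): chars_in_quartet=4 acc=0xC45F52 -> emit C4 5F 52, reset; bytes_emitted=6
After char 8 ('K'=10): chars_in_quartet=1 acc=0xA bytes_emitted=6
After char 9 ('Q'=16): chars_in_quartet=2 acc=0x290 bytes_emitted=6
Padding '==': partial quartet acc=0x290 -> emit 29; bytes_emitted=7

Answer: 34 A5 15 C4 5F 52 29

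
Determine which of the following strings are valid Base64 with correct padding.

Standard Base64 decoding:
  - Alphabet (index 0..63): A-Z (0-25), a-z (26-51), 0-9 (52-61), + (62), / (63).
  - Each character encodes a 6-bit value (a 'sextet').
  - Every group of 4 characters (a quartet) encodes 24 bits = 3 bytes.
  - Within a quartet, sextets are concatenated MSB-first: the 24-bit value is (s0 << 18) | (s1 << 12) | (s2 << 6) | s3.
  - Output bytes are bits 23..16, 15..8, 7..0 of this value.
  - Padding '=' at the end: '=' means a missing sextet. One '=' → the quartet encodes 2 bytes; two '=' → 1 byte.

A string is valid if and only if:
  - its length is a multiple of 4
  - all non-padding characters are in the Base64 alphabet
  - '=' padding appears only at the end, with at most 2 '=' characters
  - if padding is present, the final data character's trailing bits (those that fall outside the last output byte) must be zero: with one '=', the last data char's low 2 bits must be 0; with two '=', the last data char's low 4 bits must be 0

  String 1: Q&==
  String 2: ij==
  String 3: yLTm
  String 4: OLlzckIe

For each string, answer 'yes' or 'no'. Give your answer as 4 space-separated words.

Answer: no no yes yes

Derivation:
String 1: 'Q&==' → invalid (bad char(s): ['&'])
String 2: 'ij==' → invalid (bad trailing bits)
String 3: 'yLTm' → valid
String 4: 'OLlzckIe' → valid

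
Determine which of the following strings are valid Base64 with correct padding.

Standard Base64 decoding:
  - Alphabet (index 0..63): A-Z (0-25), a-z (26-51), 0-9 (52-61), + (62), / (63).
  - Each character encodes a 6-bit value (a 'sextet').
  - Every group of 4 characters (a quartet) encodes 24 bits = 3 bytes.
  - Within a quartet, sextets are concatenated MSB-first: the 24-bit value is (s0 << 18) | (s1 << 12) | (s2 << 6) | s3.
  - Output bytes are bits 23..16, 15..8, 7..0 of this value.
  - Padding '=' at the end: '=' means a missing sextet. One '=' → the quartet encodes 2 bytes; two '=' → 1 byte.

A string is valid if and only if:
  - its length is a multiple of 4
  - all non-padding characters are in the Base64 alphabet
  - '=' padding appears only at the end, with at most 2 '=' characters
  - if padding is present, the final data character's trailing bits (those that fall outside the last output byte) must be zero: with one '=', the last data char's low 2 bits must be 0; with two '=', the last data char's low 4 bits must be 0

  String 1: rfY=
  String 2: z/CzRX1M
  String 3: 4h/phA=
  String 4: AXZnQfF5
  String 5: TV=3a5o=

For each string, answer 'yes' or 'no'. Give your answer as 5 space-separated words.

String 1: 'rfY=' → valid
String 2: 'z/CzRX1M' → valid
String 3: '4h/phA=' → invalid (len=7 not mult of 4)
String 4: 'AXZnQfF5' → valid
String 5: 'TV=3a5o=' → invalid (bad char(s): ['=']; '=' in middle)

Answer: yes yes no yes no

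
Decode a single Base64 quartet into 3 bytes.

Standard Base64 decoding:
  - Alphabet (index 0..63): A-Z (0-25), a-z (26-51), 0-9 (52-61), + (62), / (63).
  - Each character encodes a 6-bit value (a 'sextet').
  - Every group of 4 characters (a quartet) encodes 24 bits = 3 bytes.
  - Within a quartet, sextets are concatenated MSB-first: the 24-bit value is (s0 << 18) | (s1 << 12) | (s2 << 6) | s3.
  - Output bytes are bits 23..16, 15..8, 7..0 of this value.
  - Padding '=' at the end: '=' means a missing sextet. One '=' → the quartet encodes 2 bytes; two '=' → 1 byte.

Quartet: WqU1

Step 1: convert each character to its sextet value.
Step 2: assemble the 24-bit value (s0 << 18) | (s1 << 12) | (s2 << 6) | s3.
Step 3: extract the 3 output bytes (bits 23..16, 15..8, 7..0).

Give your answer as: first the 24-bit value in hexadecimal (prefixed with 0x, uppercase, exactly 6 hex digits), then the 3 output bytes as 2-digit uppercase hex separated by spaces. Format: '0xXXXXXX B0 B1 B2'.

Answer: 0x5AA535 5A A5 35

Derivation:
Sextets: W=22, q=42, U=20, 1=53
24-bit: (22<<18) | (42<<12) | (20<<6) | 53
      = 0x580000 | 0x02A000 | 0x000500 | 0x000035
      = 0x5AA535
Bytes: (v>>16)&0xFF=5A, (v>>8)&0xFF=A5, v&0xFF=35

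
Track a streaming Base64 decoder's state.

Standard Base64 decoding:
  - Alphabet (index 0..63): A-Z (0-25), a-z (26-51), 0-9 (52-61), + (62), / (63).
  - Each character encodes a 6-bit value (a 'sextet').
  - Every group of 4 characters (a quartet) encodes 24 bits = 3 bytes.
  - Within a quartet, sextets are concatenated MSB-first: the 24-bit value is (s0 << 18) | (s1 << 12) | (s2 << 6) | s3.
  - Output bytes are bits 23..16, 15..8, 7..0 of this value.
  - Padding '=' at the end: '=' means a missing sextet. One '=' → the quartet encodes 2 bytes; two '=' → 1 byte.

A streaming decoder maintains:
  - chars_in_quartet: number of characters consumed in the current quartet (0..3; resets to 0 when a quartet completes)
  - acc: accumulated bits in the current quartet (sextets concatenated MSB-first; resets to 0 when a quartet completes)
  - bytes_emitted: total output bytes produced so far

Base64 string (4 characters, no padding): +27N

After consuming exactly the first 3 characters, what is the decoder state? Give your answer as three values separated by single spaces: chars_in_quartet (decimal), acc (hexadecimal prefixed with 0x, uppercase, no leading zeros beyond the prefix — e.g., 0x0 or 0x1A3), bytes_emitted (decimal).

Answer: 3 0x3EDBB 0

Derivation:
After char 0 ('+'=62): chars_in_quartet=1 acc=0x3E bytes_emitted=0
After char 1 ('2'=54): chars_in_quartet=2 acc=0xFB6 bytes_emitted=0
After char 2 ('7'=59): chars_in_quartet=3 acc=0x3EDBB bytes_emitted=0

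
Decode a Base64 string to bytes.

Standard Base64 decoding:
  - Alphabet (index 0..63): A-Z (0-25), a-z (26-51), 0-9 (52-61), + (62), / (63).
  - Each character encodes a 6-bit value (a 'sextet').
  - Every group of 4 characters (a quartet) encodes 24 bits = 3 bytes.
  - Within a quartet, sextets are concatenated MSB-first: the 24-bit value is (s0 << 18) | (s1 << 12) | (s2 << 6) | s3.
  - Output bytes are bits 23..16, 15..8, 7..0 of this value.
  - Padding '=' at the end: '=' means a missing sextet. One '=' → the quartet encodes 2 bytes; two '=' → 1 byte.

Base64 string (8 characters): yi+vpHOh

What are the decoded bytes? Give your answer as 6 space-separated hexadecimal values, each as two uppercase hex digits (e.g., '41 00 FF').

Answer: CA 2F AF A4 73 A1

Derivation:
After char 0 ('y'=50): chars_in_quartet=1 acc=0x32 bytes_emitted=0
After char 1 ('i'=34): chars_in_quartet=2 acc=0xCA2 bytes_emitted=0
After char 2 ('+'=62): chars_in_quartet=3 acc=0x328BE bytes_emitted=0
After char 3 ('v'=47): chars_in_quartet=4 acc=0xCA2FAF -> emit CA 2F AF, reset; bytes_emitted=3
After char 4 ('p'=41): chars_in_quartet=1 acc=0x29 bytes_emitted=3
After char 5 ('H'=7): chars_in_quartet=2 acc=0xA47 bytes_emitted=3
After char 6 ('O'=14): chars_in_quartet=3 acc=0x291CE bytes_emitted=3
After char 7 ('h'=33): chars_in_quartet=4 acc=0xA473A1 -> emit A4 73 A1, reset; bytes_emitted=6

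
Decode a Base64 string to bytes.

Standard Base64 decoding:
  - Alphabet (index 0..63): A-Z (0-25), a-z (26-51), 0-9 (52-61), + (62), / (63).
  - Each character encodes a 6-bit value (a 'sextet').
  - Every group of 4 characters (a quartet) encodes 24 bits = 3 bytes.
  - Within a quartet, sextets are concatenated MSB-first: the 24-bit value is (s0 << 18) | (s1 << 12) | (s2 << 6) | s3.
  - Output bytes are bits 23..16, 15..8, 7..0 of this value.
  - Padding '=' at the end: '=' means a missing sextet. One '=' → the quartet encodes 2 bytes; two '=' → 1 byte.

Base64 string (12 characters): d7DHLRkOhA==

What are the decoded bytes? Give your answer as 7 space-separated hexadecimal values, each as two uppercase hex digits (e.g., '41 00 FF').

After char 0 ('d'=29): chars_in_quartet=1 acc=0x1D bytes_emitted=0
After char 1 ('7'=59): chars_in_quartet=2 acc=0x77B bytes_emitted=0
After char 2 ('D'=3): chars_in_quartet=3 acc=0x1DEC3 bytes_emitted=0
After char 3 ('H'=7): chars_in_quartet=4 acc=0x77B0C7 -> emit 77 B0 C7, reset; bytes_emitted=3
After char 4 ('L'=11): chars_in_quartet=1 acc=0xB bytes_emitted=3
After char 5 ('R'=17): chars_in_quartet=2 acc=0x2D1 bytes_emitted=3
After char 6 ('k'=36): chars_in_quartet=3 acc=0xB464 bytes_emitted=3
After char 7 ('O'=14): chars_in_quartet=4 acc=0x2D190E -> emit 2D 19 0E, reset; bytes_emitted=6
After char 8 ('h'=33): chars_in_quartet=1 acc=0x21 bytes_emitted=6
After char 9 ('A'=0): chars_in_quartet=2 acc=0x840 bytes_emitted=6
Padding '==': partial quartet acc=0x840 -> emit 84; bytes_emitted=7

Answer: 77 B0 C7 2D 19 0E 84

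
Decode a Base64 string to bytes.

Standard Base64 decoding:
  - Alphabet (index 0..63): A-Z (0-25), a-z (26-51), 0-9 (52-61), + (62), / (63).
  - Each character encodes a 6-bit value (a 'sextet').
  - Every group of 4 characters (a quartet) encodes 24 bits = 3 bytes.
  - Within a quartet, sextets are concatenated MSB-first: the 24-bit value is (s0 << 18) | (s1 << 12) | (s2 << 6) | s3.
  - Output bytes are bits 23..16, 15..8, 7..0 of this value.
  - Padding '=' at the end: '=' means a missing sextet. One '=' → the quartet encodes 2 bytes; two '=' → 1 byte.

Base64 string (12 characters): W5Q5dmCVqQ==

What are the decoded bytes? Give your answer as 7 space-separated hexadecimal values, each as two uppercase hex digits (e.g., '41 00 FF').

Answer: 5B 94 39 76 60 95 A9

Derivation:
After char 0 ('W'=22): chars_in_quartet=1 acc=0x16 bytes_emitted=0
After char 1 ('5'=57): chars_in_quartet=2 acc=0x5B9 bytes_emitted=0
After char 2 ('Q'=16): chars_in_quartet=3 acc=0x16E50 bytes_emitted=0
After char 3 ('5'=57): chars_in_quartet=4 acc=0x5B9439 -> emit 5B 94 39, reset; bytes_emitted=3
After char 4 ('d'=29): chars_in_quartet=1 acc=0x1D bytes_emitted=3
After char 5 ('m'=38): chars_in_quartet=2 acc=0x766 bytes_emitted=3
After char 6 ('C'=2): chars_in_quartet=3 acc=0x1D982 bytes_emitted=3
After char 7 ('V'=21): chars_in_quartet=4 acc=0x766095 -> emit 76 60 95, reset; bytes_emitted=6
After char 8 ('q'=42): chars_in_quartet=1 acc=0x2A bytes_emitted=6
After char 9 ('Q'=16): chars_in_quartet=2 acc=0xA90 bytes_emitted=6
Padding '==': partial quartet acc=0xA90 -> emit A9; bytes_emitted=7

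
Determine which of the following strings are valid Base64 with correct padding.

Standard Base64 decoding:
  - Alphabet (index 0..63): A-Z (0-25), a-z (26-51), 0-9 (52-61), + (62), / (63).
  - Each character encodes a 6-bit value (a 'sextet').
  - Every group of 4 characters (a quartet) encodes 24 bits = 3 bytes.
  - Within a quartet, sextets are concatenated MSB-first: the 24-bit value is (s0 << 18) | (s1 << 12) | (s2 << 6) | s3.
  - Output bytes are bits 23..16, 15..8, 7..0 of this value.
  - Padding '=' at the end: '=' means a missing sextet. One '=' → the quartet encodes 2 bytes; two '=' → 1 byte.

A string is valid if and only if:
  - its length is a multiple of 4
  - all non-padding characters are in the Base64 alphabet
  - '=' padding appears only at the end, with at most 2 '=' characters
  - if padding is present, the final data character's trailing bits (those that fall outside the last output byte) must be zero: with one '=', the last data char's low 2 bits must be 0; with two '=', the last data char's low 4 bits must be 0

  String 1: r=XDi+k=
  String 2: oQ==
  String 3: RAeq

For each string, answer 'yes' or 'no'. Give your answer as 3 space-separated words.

Answer: no yes yes

Derivation:
String 1: 'r=XDi+k=' → invalid (bad char(s): ['=']; '=' in middle)
String 2: 'oQ==' → valid
String 3: 'RAeq' → valid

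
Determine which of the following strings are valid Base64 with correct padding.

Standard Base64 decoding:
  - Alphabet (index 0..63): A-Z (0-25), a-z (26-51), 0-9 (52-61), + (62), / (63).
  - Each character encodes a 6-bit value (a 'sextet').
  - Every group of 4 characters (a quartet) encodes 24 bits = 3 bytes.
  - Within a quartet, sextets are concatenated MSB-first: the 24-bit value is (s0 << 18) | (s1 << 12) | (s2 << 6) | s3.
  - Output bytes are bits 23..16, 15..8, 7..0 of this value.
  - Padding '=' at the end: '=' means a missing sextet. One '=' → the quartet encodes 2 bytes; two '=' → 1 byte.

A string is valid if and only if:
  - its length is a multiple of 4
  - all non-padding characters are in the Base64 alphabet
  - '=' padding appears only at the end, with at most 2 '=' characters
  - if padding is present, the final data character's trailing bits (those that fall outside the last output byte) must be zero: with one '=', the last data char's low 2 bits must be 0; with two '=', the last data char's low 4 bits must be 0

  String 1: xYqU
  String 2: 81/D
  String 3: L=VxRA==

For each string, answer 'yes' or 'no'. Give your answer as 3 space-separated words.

Answer: yes yes no

Derivation:
String 1: 'xYqU' → valid
String 2: '81/D' → valid
String 3: 'L=VxRA==' → invalid (bad char(s): ['=']; '=' in middle)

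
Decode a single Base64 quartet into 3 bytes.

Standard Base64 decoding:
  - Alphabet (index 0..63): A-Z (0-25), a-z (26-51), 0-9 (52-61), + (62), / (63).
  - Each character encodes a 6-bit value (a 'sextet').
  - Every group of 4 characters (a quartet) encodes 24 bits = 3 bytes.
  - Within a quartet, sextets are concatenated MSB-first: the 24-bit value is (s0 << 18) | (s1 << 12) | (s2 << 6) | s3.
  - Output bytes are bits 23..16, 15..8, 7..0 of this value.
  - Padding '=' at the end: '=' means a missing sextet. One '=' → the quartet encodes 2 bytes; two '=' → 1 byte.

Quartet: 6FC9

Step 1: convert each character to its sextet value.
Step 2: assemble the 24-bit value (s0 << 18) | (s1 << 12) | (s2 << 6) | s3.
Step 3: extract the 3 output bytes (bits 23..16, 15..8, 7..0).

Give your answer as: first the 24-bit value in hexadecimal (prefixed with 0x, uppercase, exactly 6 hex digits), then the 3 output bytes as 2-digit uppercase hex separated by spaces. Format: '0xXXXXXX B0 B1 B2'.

Answer: 0xE850BD E8 50 BD

Derivation:
Sextets: 6=58, F=5, C=2, 9=61
24-bit: (58<<18) | (5<<12) | (2<<6) | 61
      = 0xE80000 | 0x005000 | 0x000080 | 0x00003D
      = 0xE850BD
Bytes: (v>>16)&0xFF=E8, (v>>8)&0xFF=50, v&0xFF=BD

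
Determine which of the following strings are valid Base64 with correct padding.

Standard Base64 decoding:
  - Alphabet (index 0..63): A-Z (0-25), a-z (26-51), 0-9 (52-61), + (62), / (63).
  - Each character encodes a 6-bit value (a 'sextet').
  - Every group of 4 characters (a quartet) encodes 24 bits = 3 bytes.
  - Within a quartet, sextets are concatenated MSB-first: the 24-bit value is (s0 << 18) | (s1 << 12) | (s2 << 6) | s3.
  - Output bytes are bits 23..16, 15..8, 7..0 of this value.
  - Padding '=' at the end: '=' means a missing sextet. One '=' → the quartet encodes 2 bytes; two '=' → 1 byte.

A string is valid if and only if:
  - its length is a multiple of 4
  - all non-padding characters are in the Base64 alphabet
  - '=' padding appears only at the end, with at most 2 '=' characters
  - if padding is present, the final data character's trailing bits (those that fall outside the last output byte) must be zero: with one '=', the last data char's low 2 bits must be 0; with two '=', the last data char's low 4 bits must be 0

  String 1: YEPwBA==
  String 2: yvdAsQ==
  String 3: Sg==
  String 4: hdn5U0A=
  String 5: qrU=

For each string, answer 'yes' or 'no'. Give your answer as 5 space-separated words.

Answer: yes yes yes yes yes

Derivation:
String 1: 'YEPwBA==' → valid
String 2: 'yvdAsQ==' → valid
String 3: 'Sg==' → valid
String 4: 'hdn5U0A=' → valid
String 5: 'qrU=' → valid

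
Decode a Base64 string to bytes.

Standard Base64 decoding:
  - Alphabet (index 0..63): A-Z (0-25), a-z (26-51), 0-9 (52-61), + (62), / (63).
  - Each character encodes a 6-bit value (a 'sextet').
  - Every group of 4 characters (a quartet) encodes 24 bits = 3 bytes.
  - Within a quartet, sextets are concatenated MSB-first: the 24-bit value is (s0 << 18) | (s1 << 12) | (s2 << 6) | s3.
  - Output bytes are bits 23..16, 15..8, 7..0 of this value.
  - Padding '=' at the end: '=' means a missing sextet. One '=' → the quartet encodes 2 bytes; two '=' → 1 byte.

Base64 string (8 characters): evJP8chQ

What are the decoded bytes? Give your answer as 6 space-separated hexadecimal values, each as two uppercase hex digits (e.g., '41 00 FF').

Answer: 7A F2 4F F1 C8 50

Derivation:
After char 0 ('e'=30): chars_in_quartet=1 acc=0x1E bytes_emitted=0
After char 1 ('v'=47): chars_in_quartet=2 acc=0x7AF bytes_emitted=0
After char 2 ('J'=9): chars_in_quartet=3 acc=0x1EBC9 bytes_emitted=0
After char 3 ('P'=15): chars_in_quartet=4 acc=0x7AF24F -> emit 7A F2 4F, reset; bytes_emitted=3
After char 4 ('8'=60): chars_in_quartet=1 acc=0x3C bytes_emitted=3
After char 5 ('c'=28): chars_in_quartet=2 acc=0xF1C bytes_emitted=3
After char 6 ('h'=33): chars_in_quartet=3 acc=0x3C721 bytes_emitted=3
After char 7 ('Q'=16): chars_in_quartet=4 acc=0xF1C850 -> emit F1 C8 50, reset; bytes_emitted=6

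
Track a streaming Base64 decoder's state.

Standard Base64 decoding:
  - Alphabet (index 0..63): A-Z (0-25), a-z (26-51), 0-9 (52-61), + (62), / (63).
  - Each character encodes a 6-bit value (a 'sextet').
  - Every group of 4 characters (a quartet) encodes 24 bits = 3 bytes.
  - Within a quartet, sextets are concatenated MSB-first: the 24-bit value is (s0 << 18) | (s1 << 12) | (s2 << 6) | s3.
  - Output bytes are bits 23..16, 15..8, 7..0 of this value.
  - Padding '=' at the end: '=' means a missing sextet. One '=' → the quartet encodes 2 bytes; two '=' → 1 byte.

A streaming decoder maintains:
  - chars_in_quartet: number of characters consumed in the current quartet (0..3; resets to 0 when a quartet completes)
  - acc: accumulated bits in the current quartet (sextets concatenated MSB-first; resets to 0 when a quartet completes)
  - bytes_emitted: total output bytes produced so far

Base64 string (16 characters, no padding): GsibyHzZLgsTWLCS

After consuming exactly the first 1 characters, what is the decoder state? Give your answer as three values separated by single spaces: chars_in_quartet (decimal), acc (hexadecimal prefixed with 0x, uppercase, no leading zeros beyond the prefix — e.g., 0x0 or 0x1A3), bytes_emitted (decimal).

Answer: 1 0x6 0

Derivation:
After char 0 ('G'=6): chars_in_quartet=1 acc=0x6 bytes_emitted=0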